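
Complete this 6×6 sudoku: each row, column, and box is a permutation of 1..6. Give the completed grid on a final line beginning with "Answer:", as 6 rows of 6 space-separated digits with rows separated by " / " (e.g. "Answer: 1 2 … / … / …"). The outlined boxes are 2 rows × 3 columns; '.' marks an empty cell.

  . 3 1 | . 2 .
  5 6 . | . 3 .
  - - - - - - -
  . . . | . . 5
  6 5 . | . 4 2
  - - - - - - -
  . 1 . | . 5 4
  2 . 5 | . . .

Step 1. [r4c4∈{1,3}] 1 has one home in row 4: r4c4. So r4c4=1.
Step 2. [r3c4∈{3,6}] across box 4, 3 lands solely at r3c4. So r3c4=3.
Step 3. [r6c4∈{6}] only 6 remains possible at r6c4 ⇒ r6c4=6.
Step 4. [r1c1∈{4}] r1c1's peers cover all but 4 ⇒ r1c1=4.
Step 5. [r3c3∈{2,4}] col 3 places 4 nowhere but r3c3. So r3c3=4.
Step 6. [r6c6∈{1,3}] r6c6 is the only open cell in row 6 admitting 3, so r6c6=3.
Step 7. [r4c3∈{3}] only 3 remains possible at r4c3 ⇒ r4c3=3.
Step 8. [r2c3∈{2}] only 2 remains possible at r2c3, so r2c3=2.
Step 9. [r2c6∈{1}] nothing but 1 survives at r2c6. So r2c6=1.
Step 10. [r1c4∈{5}] r1c4 is down to just 5, so r1c4=5.
Step 11. [r2c4∈{4}] nothing but 4 survives at r2c4. So r2c4=4.
Step 12. [r6c5∈{1}] r6c5 has the single candidate 1, so r6c5=1.
Step 13. [r1c6∈{6}] r1c6 is down to just 6, so r1c6=6.
Step 14. [r6c2∈{4}] r6c2's peers cover all but 4, so r6c2=4.
Step 15. [r5c4∈{2}] r5c4's peers cover all but 2, so r5c4=2.
Step 16. [r3c2∈{2}] r3c2's peers cover all but 2, so r3c2=2.
Step 17. [r3c5∈{6}] r3c5 has the single candidate 6 ⇒ r3c5=6.
Step 18. [r5c1∈{3}] r5c1's peers cover all but 3, so r5c1=3.
Step 19. [r3c1∈{1}] r3c1 is down to just 1 ⇒ r3c1=1.
Step 20. [r5c3∈{6}] only 6 remains possible at r5c3. So r5c3=6.

Answer: 4 3 1 5 2 6 / 5 6 2 4 3 1 / 1 2 4 3 6 5 / 6 5 3 1 4 2 / 3 1 6 2 5 4 / 2 4 5 6 1 3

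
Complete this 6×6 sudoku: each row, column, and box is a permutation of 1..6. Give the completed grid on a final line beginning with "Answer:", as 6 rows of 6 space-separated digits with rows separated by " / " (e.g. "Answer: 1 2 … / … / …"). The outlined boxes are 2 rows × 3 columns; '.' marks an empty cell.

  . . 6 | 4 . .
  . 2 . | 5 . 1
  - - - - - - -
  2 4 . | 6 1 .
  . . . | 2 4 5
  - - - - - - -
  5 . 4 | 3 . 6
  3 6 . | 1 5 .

Step 1. [r2c3∈{3}] r2c3 is down to just 3. So r2c3=3.
Step 2. [r1c5∈{2,3}] r1c5 is the only open cell in col 5 admitting 3 ⇒ r1c5=3.
Step 3. [r5c2∈{1}] r5c2's peers cover all but 1 ⇒ r5c2=1.
Step 4. [r5c5∈{2}] only 2 remains possible at r5c5, so r5c5=2.
Step 5. [r4c1∈{1,6}] across row 4, 6 lands solely at r4c1. So r4c1=6.
Step 6. [r2c5∈{6}] r2c5 has the single candidate 6. So r2c5=6.
Step 7. [r4c3∈{1}] r4c3 is down to just 1 ⇒ r4c3=1.
Step 8. [r2c1∈{4}] only 4 remains possible at r2c1. So r2c1=4.
Step 9. [r3c6∈{3}] r3c6 is down to just 3. So r3c6=3.
Step 10. [r1c1∈{1}] r1c1's peers cover all but 1, so r1c1=1.
Step 11. [r6c3∈{2}] r6c3's peers cover all but 2, so r6c3=2.
Step 12. [r4c2∈{3}] r4c2 is down to just 3. So r4c2=3.
Step 13. [r1c6∈{2}] r1c6 has the single candidate 2. So r1c6=2.
Step 14. [r3c3∈{5}] r3c3 has the single candidate 5. So r3c3=5.
Step 15. [r6c6∈{4}] only 4 remains possible at r6c6 ⇒ r6c6=4.
Step 16. [r1c2∈{5}] only 5 remains possible at r1c2. So r1c2=5.

Answer: 1 5 6 4 3 2 / 4 2 3 5 6 1 / 2 4 5 6 1 3 / 6 3 1 2 4 5 / 5 1 4 3 2 6 / 3 6 2 1 5 4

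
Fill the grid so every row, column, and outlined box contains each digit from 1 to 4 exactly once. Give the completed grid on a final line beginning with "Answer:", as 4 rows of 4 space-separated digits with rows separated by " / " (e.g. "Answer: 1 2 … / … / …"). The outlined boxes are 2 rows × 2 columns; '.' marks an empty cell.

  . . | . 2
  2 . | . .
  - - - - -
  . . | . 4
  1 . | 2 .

Step 1. [r2c4∈{1,3}] in col 4, 1 fits only at r2c4. So r2c4=1.
Step 2. [r1c1∈{3,4}] across col 1, 4 lands solely at r1c1 ⇒ r1c1=4.
Step 3. [r2c2∈{3}] r2c2 is down to just 3. So r2c2=3.
Step 4. [r3c1∈{3}] r3c1 has the single candidate 3. So r3c1=3.
Step 5. [r1c2∈{1}] only 1 remains possible at r1c2, so r1c2=1.
Step 6. [r4c2∈{4}] r4c2 has the single candidate 4. So r4c2=4.
Step 7. [r1c3∈{3}] only 3 remains possible at r1c3, so r1c3=3.
Step 8. [r3c3∈{1}] r3c3's peers cover all but 1, so r3c3=1.
Step 9. [r3c2∈{2}] r3c2 is down to just 2. So r3c2=2.
Step 10. [r2c3∈{4}] only 4 remains possible at r2c3, so r2c3=4.
Step 11. [r4c4∈{3}] r4c4 has the single candidate 3 ⇒ r4c4=3.

Answer: 4 1 3 2 / 2 3 4 1 / 3 2 1 4 / 1 4 2 3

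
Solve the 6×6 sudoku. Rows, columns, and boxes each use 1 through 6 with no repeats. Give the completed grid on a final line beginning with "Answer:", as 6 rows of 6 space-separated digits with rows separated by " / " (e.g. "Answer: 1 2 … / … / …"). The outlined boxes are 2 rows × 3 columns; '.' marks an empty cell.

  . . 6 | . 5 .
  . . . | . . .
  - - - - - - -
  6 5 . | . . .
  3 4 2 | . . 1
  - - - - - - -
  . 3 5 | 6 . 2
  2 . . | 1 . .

Step 1. [r2c5∈{1,2,3,4,6}] in col 5, 1 fits only at r2c5. So r2c5=1.
Step 2. [r5c5∈{4}] r5c5's peers cover all but 4, so r5c5=4.
Step 3. [r2c3∈{3,4}] r2c3 is the only open cell in col 3 admitting 3. So r2c3=3.
Step 4. [r6c5∈{3}] r6c5's peers cover all but 3. So r6c5=3.
Step 5. [r2c2∈{2}] only 2 remains possible at r2c2. So r2c2=2.
Step 6. [r2c4∈{4}] r2c4 has the single candidate 4. So r2c4=4.
Step 7. [r1c4∈{2,3}] r1c4 is the only open cell in row 1 admitting 2 ⇒ r1c4=2.
Step 8. [r1c1∈{1,4}] across row 1, 4 lands solely at r1c1. So r1c1=4.
Step 9. [r3c4∈{3}] r3c4 is down to just 3. So r3c4=3.
Step 10. [r1c6∈{3}] r1c6's peers cover all but 3 ⇒ r1c6=3.
Step 11. [r6c6∈{5}] r6c6 has the single candidate 5 ⇒ r6c6=5.
Step 12. [r4c5∈{6}] r4c5 is down to just 6, so r4c5=6.
Step 13. [r3c5∈{2}] only 2 remains possible at r3c5. So r3c5=2.
Step 14. [r6c2∈{6}] r6c2 is down to just 6, so r6c2=6.
Step 15. [r6c3∈{4}] nothing but 4 survives at r6c3, so r6c3=4.
Step 16. [r2c6∈{6}] r2c6 has the single candidate 6 ⇒ r2c6=6.
Step 17. [r5c1∈{1}] r5c1 has the single candidate 1. So r5c1=1.
Step 18. [r3c3∈{1}] only 1 remains possible at r3c3 ⇒ r3c3=1.
Step 19. [r3c6∈{4}] only 4 remains possible at r3c6 ⇒ r3c6=4.
Step 20. [r1c2∈{1}] nothing but 1 survives at r1c2 ⇒ r1c2=1.
Step 21. [r4c4∈{5}] r4c4 has the single candidate 5, so r4c4=5.
Step 22. [r2c1∈{5}] r2c1's peers cover all but 5, so r2c1=5.

Answer: 4 1 6 2 5 3 / 5 2 3 4 1 6 / 6 5 1 3 2 4 / 3 4 2 5 6 1 / 1 3 5 6 4 2 / 2 6 4 1 3 5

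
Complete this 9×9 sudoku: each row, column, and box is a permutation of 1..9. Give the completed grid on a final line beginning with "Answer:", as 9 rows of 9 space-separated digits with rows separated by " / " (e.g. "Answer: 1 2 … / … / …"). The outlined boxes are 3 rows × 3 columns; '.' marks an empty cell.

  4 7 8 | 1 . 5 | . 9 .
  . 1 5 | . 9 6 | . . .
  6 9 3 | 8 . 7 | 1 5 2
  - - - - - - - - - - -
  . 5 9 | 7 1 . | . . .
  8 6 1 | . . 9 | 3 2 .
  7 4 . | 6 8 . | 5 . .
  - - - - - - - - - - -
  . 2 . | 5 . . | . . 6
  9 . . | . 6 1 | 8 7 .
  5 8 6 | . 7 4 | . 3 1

Step 1. [r7c8∈{4}] r7c8 is down to just 4, so r7c8=4.
Step 2. [r7c5∈{3}] r7c5's peers cover all but 3, so r7c5=3.
Step 3. [r5c4∈{4}] r5c4 has the single candidate 4. So r5c4=4.
Step 4. [r2c8∈{8}] r2c8's peers cover all but 8 ⇒ r2c8=8.
Step 5. [r9c4∈{2,9}] in col 4, 9 fits only at r9c4, so r9c4=9.
Step 6. [r6c6∈{2,3}] 3 has one home in row 6: r6c6. So r6c6=3.
Step 7. [r2c4∈{2,3}] col 4 places 3 nowhere but r2c4, so r2c4=3.
Step 8. [r2c7∈{4,7}] col 7 places 7 nowhere but r2c7. So r2c7=7.
Step 9. [r4c7∈{4,6}] col 7 places 4 nowhere but r4c7, so r4c7=4.
Step 10. [r2c1∈{2}] r2c1 is down to just 2 ⇒ r2c1=2.
Step 11. [r8c3∈{4}] only 4 remains possible at r8c3. So r8c3=4.
Step 12. [r9c7∈{2}] nothing but 2 survives at r9c7. So r9c7=2.
Step 13. [r6c8∈{1}] r6c8's peers cover all but 1 ⇒ r6c8=1.
Step 14. [r7c1∈{1}] r7c1's peers cover all but 1. So r7c1=1.
Step 15. [r1c5∈{2}] only 2 remains possible at r1c5 ⇒ r1c5=2.
Step 16. [r4c6∈{2}] r4c6's peers cover all but 2 ⇒ r4c6=2.
Step 17. [r8c4∈{2}] r8c4 has the single candidate 2, so r8c4=2.
Step 18. [r1c9∈{3}] only 3 remains possible at r1c9 ⇒ r1c9=3.
Step 19. [r4c8∈{6}] nothing but 6 survives at r4c8, so r4c8=6.
Step 20. [r2c9∈{4}] r2c9 has the single candidate 4, so r2c9=4.
Step 21. [r8c2∈{3}] r8c2 has the single candidate 3 ⇒ r8c2=3.
Step 22. [r6c3∈{2}] r6c3's peers cover all but 2. So r6c3=2.
Step 23. [r3c5∈{4}] nothing but 4 survives at r3c5 ⇒ r3c5=4.
Step 24. [r4c9∈{8}] r4c9 is down to just 8, so r4c9=8.
Step 25. [r8c9∈{5}] only 5 remains possible at r8c9, so r8c9=5.
Step 26. [r7c7∈{9}] only 9 remains possible at r7c7 ⇒ r7c7=9.
Step 27. [r5c9∈{7}] r5c9 has the single candidate 7 ⇒ r5c9=7.
Step 28. [r5c5∈{5}] r5c5 has the single candidate 5, so r5c5=5.
Step 29. [r4c1∈{3}] r4c1's peers cover all but 3 ⇒ r4c1=3.
Step 30. [r7c3∈{7}] only 7 remains possible at r7c3. So r7c3=7.
Step 31. [r6c9∈{9}] r6c9's peers cover all but 9. So r6c9=9.
Step 32. [r1c7∈{6}] nothing but 6 survives at r1c7 ⇒ r1c7=6.
Step 33. [r7c6∈{8}] nothing but 8 survives at r7c6 ⇒ r7c6=8.

Answer: 4 7 8 1 2 5 6 9 3 / 2 1 5 3 9 6 7 8 4 / 6 9 3 8 4 7 1 5 2 / 3 5 9 7 1 2 4 6 8 / 8 6 1 4 5 9 3 2 7 / 7 4 2 6 8 3 5 1 9 / 1 2 7 5 3 8 9 4 6 / 9 3 4 2 6 1 8 7 5 / 5 8 6 9 7 4 2 3 1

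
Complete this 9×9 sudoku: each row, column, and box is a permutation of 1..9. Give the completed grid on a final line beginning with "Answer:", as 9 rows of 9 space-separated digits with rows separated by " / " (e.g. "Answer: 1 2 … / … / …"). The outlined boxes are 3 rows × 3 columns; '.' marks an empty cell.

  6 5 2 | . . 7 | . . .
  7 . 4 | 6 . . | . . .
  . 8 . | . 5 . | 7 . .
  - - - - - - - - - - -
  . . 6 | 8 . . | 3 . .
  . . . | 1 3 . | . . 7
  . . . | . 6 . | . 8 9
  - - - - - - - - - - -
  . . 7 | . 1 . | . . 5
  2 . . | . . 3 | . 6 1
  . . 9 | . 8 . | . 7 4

Step 1. [r4c9∈{2}] only 2 remains possible at r4c9. So r4c9=2.
Step 2. [r8c2∈{4}] r8c2 is down to just 4 ⇒ r8c2=4.
Step 3. [r7c8∈{2,3,9}] 3 has one home in box 9: r7c8 ⇒ r7c8=3.
Step 4. [r2c5∈{2,9}] in col 5, 2 fits only at r2c5, so r2c5=2.
Step 5. [r2c6∈{1,8,9}] 8 has one home in col 6: r2c6 ⇒ r2c6=8.
Step 6. [r3c6∈{1,4,9}] 1 has one home in col 6: r3c6. So r3c6=1.
Step 7. [r6c3∈{1,3,5}] 1 has one home in col 3: r6c3, so r6c3=1.
Step 8. [r2c2∈{1,3,9}] box 1 places 1 nowhere but r2c2 ⇒ r2c2=1.
Step 9. [r3c1∈{3,9}] 9 has one home in box 1: r3c1, so r3c1=9.
Step 10. [r1c7∈{1,4,8,9}] col 7 places 1 nowhere but r1c7, so r1c7=1.
Step 11. [r9c7∈{2}] nothing but 2 survives at r9c7, so r9c7=2.
Step 12. [r9c4∈{5}] only 5 remains possible at r9c4, so r9c4=5.
Step 13. [r7c1∈{8}] nothing but 8 survives at r7c1, so r7c1=8.
Step 14. [r7c7∈{9}] r7c7 has the single candidate 9 ⇒ r7c7=9.
Step 15. [r2c7∈{5}] only 5 remains possible at r2c7. So r2c7=5.
Step 16. [r6c7∈{4}] r6c7 is down to just 4 ⇒ r6c7=4.
Step 17. [r5c8∈{5}] r5c8 has the single candidate 5. So r5c8=5.
Step 18. [r9c6∈{6}] nothing but 6 survives at r9c6 ⇒ r9c6=6.
Step 19. [r9c2∈{3}] r9c2's peers cover all but 3. So r9c2=3.
Step 20. [r3c3∈{3}] r3c3's peers cover all but 3 ⇒ r3c3=3.
Step 21. [r3c4∈{4}] r3c4 has the single candidate 4, so r3c4=4.
Step 22. [r4c5∈{4,7,9}] across col 5, 4 lands solely at r4c5. So r4c5=4.
Step 23. [r6c4∈{2,7}] across box 5, 7 lands solely at r6c4 ⇒ r6c4=7.
Step 24. [r1c5∈{9}] r1c5 is down to just 9 ⇒ r1c5=9.
Step 25. [r6c2∈{2}] r6c2's peers cover all but 2, so r6c2=2.
Step 26. [r4c1∈{5}] r4c1 is down to just 5 ⇒ r4c1=5.
Step 27. [r4c6∈{9}] r4c6's peers cover all but 9, so r4c6=9.
Step 28. [r1c4∈{3}] only 3 remains possible at r1c4. So r1c4=3.
Step 29. [r5c6∈{2}] r5c6's peers cover all but 2, so r5c6=2.
Step 30. [r6c6∈{5}] r6c6's peers cover all but 5. So r6c6=5.
Step 31. [r3c9∈{6}] only 6 remains possible at r3c9, so r3c9=6.
Step 32. [r7c2∈{6}] only 6 remains possible at r7c2. So r7c2=6.
Step 33. [r4c2∈{7}] only 7 remains possible at r4c2, so r4c2=7.
Step 34. [r5c2∈{9}] nothing but 9 survives at r5c2, so r5c2=9.
Step 35. [r5c3∈{8}] r5c3's peers cover all but 8. So r5c3=8.
Step 36. [r7c4∈{2}] r7c4's peers cover all but 2, so r7c4=2.
Step 37. [r4c8∈{1}] only 1 remains possible at r4c8, so r4c8=1.
Step 38. [r8c7∈{8}] only 8 remains possible at r8c7. So r8c7=8.
Step 39. [r5c7∈{6}] only 6 remains possible at r5c7, so r5c7=6.
Step 40. [r8c3∈{5}] nothing but 5 survives at r8c3 ⇒ r8c3=5.
Step 41. [r8c4∈{9}] r8c4 is down to just 9 ⇒ r8c4=9.
Step 42. [r8c5∈{7}] only 7 remains possible at r8c5. So r8c5=7.
Step 43. [r7c6∈{4}] only 4 remains possible at r7c6. So r7c6=4.
Step 44. [r1c9∈{8}] only 8 remains possible at r1c9. So r1c9=8.
Step 45. [r3c8∈{2}] nothing but 2 survives at r3c8, so r3c8=2.
Step 46. [r2c8∈{9}] r2c8's peers cover all but 9, so r2c8=9.
Step 47. [r5c1∈{4}] r5c1's peers cover all but 4, so r5c1=4.
Step 48. [r1c8∈{4}] r1c8 has the single candidate 4, so r1c8=4.
Step 49. [r9c1∈{1}] r9c1 is down to just 1. So r9c1=1.
Step 50. [r2c9∈{3}] r2c9's peers cover all but 3 ⇒ r2c9=3.
Step 51. [r6c1∈{3}] nothing but 3 survives at r6c1, so r6c1=3.

Answer: 6 5 2 3 9 7 1 4 8 / 7 1 4 6 2 8 5 9 3 / 9 8 3 4 5 1 7 2 6 / 5 7 6 8 4 9 3 1 2 / 4 9 8 1 3 2 6 5 7 / 3 2 1 7 6 5 4 8 9 / 8 6 7 2 1 4 9 3 5 / 2 4 5 9 7 3 8 6 1 / 1 3 9 5 8 6 2 7 4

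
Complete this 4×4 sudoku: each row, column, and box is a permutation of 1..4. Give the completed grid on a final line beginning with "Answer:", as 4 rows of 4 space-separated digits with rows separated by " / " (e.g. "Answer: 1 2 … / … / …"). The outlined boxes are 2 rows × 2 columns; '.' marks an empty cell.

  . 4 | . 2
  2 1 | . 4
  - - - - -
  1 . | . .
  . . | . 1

Step 1. [r2c3∈{3}] r2c3 has the single candidate 3 ⇒ r2c3=3.
Step 2. [r3c3∈{2,4}] row 3 places 4 nowhere but r3c3, so r3c3=4.
Step 3. [r3c2∈{2,3}] row 3 places 2 nowhere but r3c2. So r3c2=2.
Step 4. [r4c2∈{3}] r4c2's peers cover all but 3, so r4c2=3.
Step 5. [r4c3∈{2}] only 2 remains possible at r4c3. So r4c3=2.
Step 6. [r1c1∈{3}] r1c1's peers cover all but 3, so r1c1=3.
Step 7. [r3c4∈{3}] nothing but 3 survives at r3c4 ⇒ r3c4=3.
Step 8. [r4c1∈{4}] nothing but 4 survives at r4c1. So r4c1=4.
Step 9. [r1c3∈{1}] r1c3 is down to just 1. So r1c3=1.

Answer: 3 4 1 2 / 2 1 3 4 / 1 2 4 3 / 4 3 2 1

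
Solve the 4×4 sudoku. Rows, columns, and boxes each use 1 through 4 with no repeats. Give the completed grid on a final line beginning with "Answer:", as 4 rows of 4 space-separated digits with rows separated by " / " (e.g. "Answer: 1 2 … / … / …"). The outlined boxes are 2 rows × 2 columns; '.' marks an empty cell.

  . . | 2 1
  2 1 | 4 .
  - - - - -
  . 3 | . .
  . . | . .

Step 1. [r4c2∈{2,4}] 2 has one home in col 2: r4c2 ⇒ r4c2=2.
Step 2. [r4c3∈{1,3}] r4c3 is the only open cell in col 3 admitting 3, so r4c3=3.
Step 3. [r4c1∈{1,4}] in row 4, 1 fits only at r4c1 ⇒ r4c1=1.
Step 4. [r3c1∈{4}] r3c1 is down to just 4. So r3c1=4.
Step 5. [r3c4∈{2}] only 2 remains possible at r3c4, so r3c4=2.
Step 6. [r1c1∈{3}] only 3 remains possible at r1c1. So r1c1=3.
Step 7. [r1c2∈{4}] r1c2 is down to just 4. So r1c2=4.
Step 8. [r2c4∈{3}] r2c4 is down to just 3. So r2c4=3.
Step 9. [r3c3∈{1}] r3c3's peers cover all but 1 ⇒ r3c3=1.
Step 10. [r4c4∈{4}] r4c4 has the single candidate 4, so r4c4=4.

Answer: 3 4 2 1 / 2 1 4 3 / 4 3 1 2 / 1 2 3 4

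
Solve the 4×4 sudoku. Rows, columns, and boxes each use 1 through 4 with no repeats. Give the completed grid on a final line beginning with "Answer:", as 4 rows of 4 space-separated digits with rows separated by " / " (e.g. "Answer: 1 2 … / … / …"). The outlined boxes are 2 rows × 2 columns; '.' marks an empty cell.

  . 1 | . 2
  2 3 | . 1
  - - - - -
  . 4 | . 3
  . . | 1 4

Step 1. [r1c3∈{3,4}] across row 1, 3 lands solely at r1c3, so r1c3=3.
Step 2. [r1c1∈{4}] r1c1 has the single candidate 4. So r1c1=4.
Step 3. [r3c1∈{1}] r3c1 is down to just 1 ⇒ r3c1=1.
Step 4. [r2c3∈{4}] only 4 remains possible at r2c3. So r2c3=4.
Step 5. [r4c2∈{2}] only 2 remains possible at r4c2 ⇒ r4c2=2.
Step 6. [r4c1∈{3}] only 3 remains possible at r4c1. So r4c1=3.
Step 7. [r3c3∈{2}] r3c3 has the single candidate 2 ⇒ r3c3=2.

Answer: 4 1 3 2 / 2 3 4 1 / 1 4 2 3 / 3 2 1 4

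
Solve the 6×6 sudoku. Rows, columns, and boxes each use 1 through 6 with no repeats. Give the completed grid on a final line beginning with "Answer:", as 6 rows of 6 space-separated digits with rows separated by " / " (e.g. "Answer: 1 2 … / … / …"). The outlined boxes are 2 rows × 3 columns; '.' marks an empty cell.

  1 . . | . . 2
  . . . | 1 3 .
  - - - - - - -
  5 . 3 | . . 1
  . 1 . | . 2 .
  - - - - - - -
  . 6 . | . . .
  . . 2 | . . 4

Step 1. [r5c3∈{1,4,5}] across col 3, 1 lands solely at r5c3 ⇒ r5c3=1.
Step 2. [r6c2∈{3,5}] in box 5, 5 fits only at r6c2, so r6c2=5.
Step 3. [r5c5∈{5}] r5c5's peers cover all but 5, so r5c5=5.
Step 4. [r5c6∈{3}] only 3 remains possible at r5c6. So r5c6=3.
Step 5. [r6c4∈{6}] nothing but 6 survives at r6c4. So r6c4=6.
Step 6. [r3c4∈{4}] r3c4's peers cover all but 4, so r3c4=4.
Step 7. [r2c1∈{2,4,6}] r2c1 is the only open cell in col 1 admitting 2. So r2c1=2.
Step 8. [r1c4∈{5}] r1c4 has the single candidate 5 ⇒ r1c4=5.
Step 9. [r1c5∈{4,6}] col 5 places 4 nowhere but r1c5 ⇒ r1c5=4.
Step 10. [r4c1∈{4,6}] across col 1, 6 lands solely at r4c1 ⇒ r4c1=6.
Step 11. [r2c3∈{4,5,6}] across row 2, 5 lands solely at r2c3 ⇒ r2c3=5.
Step 12. [r4c6∈{5}] nothing but 5 survives at r4c6 ⇒ r4c6=5.
Step 13. [r3c5∈{6}] r3c5 has the single candidate 6, so r3c5=6.
Step 14. [r2c6∈{6}] r2c6 has the single candidate 6 ⇒ r2c6=6.
Step 15. [r5c4∈{2}] r5c4 is down to just 2, so r5c4=2.
Step 16. [r5c1∈{4}] r5c1's peers cover all but 4 ⇒ r5c1=4.
Step 17. [r6c1∈{3}] r6c1's peers cover all but 3 ⇒ r6c1=3.
Step 18. [r2c2∈{4}] r2c2 is down to just 4. So r2c2=4.
Step 19. [r1c2∈{3}] r1c2 is down to just 3 ⇒ r1c2=3.
Step 20. [r3c2∈{2}] nothing but 2 survives at r3c2. So r3c2=2.
Step 21. [r1c3∈{6}] r1c3 is down to just 6. So r1c3=6.
Step 22. [r4c3∈{4}] r4c3 has the single candidate 4 ⇒ r4c3=4.
Step 23. [r6c5∈{1}] r6c5 is down to just 1, so r6c5=1.
Step 24. [r4c4∈{3}] only 3 remains possible at r4c4, so r4c4=3.

Answer: 1 3 6 5 4 2 / 2 4 5 1 3 6 / 5 2 3 4 6 1 / 6 1 4 3 2 5 / 4 6 1 2 5 3 / 3 5 2 6 1 4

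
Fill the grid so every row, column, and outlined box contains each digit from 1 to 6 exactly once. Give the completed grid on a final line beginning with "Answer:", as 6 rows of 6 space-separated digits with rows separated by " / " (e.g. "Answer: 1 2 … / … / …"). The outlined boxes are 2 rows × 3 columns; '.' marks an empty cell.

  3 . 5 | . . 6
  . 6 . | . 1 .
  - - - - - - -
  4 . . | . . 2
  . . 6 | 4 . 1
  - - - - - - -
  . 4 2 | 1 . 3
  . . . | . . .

Step 1. [r6c1∈{1,5,6}] across col 1, 1 lands solely at r6c1, so r6c1=1.
Step 2. [r1c4∈{2}] r1c4 is down to just 2 ⇒ r1c4=2.
Step 3. [r6c5∈{2,4,5,6}] 2 has one home in row 6: r6c5 ⇒ r6c5=2.
Step 4. [r6c4∈{5,6}] row 6 places 6 nowhere but r6c4 ⇒ r6c4=6.
Step 5. [r5c5∈{5}] nothing but 5 survives at r5c5, so r5c5=5.
Step 6. [r4c5∈{3}] r4c5 is down to just 3 ⇒ r4c5=3.
Step 7. [r6c2∈{3,5}] row 6 places 5 nowhere but r6c2. So r6c2=5.
Step 8. [r3c2∈{1,3}] 3 has one home in col 2: r3c2, so r3c2=3.
Step 9. [r2c6∈{4,5}] 5 has one home in col 6: r2c6. So r2c6=5.
Step 10. [r4c1∈{2,5}] across row 4, 5 lands solely at r4c1 ⇒ r4c1=5.
Step 11. [r2c4∈{3}] r2c4 is down to just 3, so r2c4=3.
Step 12. [r2c3∈{4}] r2c3's peers cover all but 4. So r2c3=4.
Step 13. [r3c3∈{1}] nothing but 1 survives at r3c3, so r3c3=1.
Step 14. [r6c6∈{4}] r6c6 is down to just 4. So r6c6=4.
Step 15. [r1c2∈{1}] nothing but 1 survives at r1c2 ⇒ r1c2=1.
Step 16. [r6c3∈{3}] r6c3 has the single candidate 3. So r6c3=3.
Step 17. [r1c5∈{4}] nothing but 4 survives at r1c5. So r1c5=4.
Step 18. [r3c5∈{6}] nothing but 6 survives at r3c5. So r3c5=6.
Step 19. [r4c2∈{2}] nothing but 2 survives at r4c2 ⇒ r4c2=2.
Step 20. [r2c1∈{2}] only 2 remains possible at r2c1, so r2c1=2.
Step 21. [r3c4∈{5}] only 5 remains possible at r3c4 ⇒ r3c4=5.
Step 22. [r5c1∈{6}] r5c1 has the single candidate 6 ⇒ r5c1=6.

Answer: 3 1 5 2 4 6 / 2 6 4 3 1 5 / 4 3 1 5 6 2 / 5 2 6 4 3 1 / 6 4 2 1 5 3 / 1 5 3 6 2 4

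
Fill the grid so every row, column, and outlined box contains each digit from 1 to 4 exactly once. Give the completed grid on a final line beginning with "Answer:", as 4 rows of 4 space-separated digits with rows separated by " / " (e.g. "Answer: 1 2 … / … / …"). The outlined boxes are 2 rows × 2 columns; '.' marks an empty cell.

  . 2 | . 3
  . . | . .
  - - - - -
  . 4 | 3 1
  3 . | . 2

Step 1. [r2c4∈{4}] only 4 remains possible at r2c4, so r2c4=4.
Step 2. [r2c1∈{1}] r2c1's peers cover all but 1, so r2c1=1.
Step 3. [r2c2∈{3}] r2c2's peers cover all but 3 ⇒ r2c2=3.
Step 4. [r1c1∈{4}] r1c1's peers cover all but 4, so r1c1=4.
Step 5. [r1c3∈{1}] r1c3 is down to just 1. So r1c3=1.
Step 6. [r3c1∈{2}] r3c1 is down to just 2, so r3c1=2.
Step 7. [r4c2∈{1}] r4c2 has the single candidate 1, so r4c2=1.
Step 8. [r2c3∈{2}] r2c3 has the single candidate 2. So r2c3=2.
Step 9. [r4c3∈{4}] r4c3 has the single candidate 4, so r4c3=4.

Answer: 4 2 1 3 / 1 3 2 4 / 2 4 3 1 / 3 1 4 2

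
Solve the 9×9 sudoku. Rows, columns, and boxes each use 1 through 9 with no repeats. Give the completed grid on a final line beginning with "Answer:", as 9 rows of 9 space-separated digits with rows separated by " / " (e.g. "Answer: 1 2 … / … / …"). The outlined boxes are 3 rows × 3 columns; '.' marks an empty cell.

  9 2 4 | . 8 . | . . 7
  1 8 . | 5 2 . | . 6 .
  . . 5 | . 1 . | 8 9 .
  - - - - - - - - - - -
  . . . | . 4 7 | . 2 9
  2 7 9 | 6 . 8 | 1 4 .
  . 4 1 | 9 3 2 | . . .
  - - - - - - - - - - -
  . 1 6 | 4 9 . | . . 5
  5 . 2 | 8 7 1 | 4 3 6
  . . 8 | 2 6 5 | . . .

Step 1. [r2c7∈{3}] r2c7's peers cover all but 3. So r2c7=3.
Step 2. [r4c1∈{3,6,8}] in row 4, 8 fits only at r4c1. So r4c1=8.
Step 3. [r7c6∈{3}] r7c6 has the single candidate 3, so r7c6=3.
Step 4. [r7c1∈{7}] r7c1 is down to just 7 ⇒ r7c1=7.
Step 5. [r4c2∈{3,5,6}] in col 2, 5 fits only at r4c2 ⇒ r4c2=5.
Step 6. [r3c2∈{3,6}] in col 2, 6 fits only at r3c2. So r3c2=6.
Step 7. [r9c2∈{3,9}] col 2 places 3 nowhere but r9c2, so r9c2=3.
Step 8. [r3c6∈{4}] only 4 remains possible at r3c6. So r3c6=4.
Step 9. [r1c7∈{5}] only 5 remains possible at r1c7 ⇒ r1c7=5.
Step 10. [r6c8∈{5,7,8}] in row 6, 5 fits only at r6c8 ⇒ r6c8=5.
Step 11. [r9c8∈{1,7}] r9c8 is the only open cell in col 8 admitting 7, so r9c8=7.
Step 12. [r1c4∈{3}] r1c4 is down to just 3, so r1c4=3.
Step 13. [r6c1∈{6}] r6c1 has the single candidate 6 ⇒ r6c1=6.
Step 14. [r3c9∈{2}] only 2 remains possible at r3c9, so r3c9=2.
Step 15. [r2c3∈{7}] only 7 remains possible at r2c3 ⇒ r2c3=7.
Step 16. [r8c2∈{9}] r8c2's peers cover all but 9, so r8c2=9.
Step 17. [r4c4∈{1}] r4c4 is down to just 1, so r4c4=1.
Step 18. [r7c8∈{8}] r7c8 is down to just 8 ⇒ r7c8=8.
Step 19. [r3c1∈{3}] r3c1 has the single candidate 3 ⇒ r3c1=3.
Step 20. [r7c7∈{2}] r7c7 is down to just 2 ⇒ r7c7=2.
Step 21. [r6c7∈{7}] only 7 remains possible at r6c7 ⇒ r6c7=7.
Step 22. [r6c9∈{8}] r6c9 has the single candidate 8 ⇒ r6c9=8.
Step 23. [r2c6∈{9}] r2c6 has the single candidate 9, so r2c6=9.
Step 24. [r4c3∈{3}] only 3 remains possible at r4c3. So r4c3=3.
Step 25. [r9c1∈{4}] only 4 remains possible at r9c1, so r9c1=4.
Step 26. [r4c7∈{6}] r4c7 is down to just 6. So r4c7=6.
Step 27. [r2c9∈{4}] r2c9's peers cover all but 4, so r2c9=4.
Step 28. [r5c5∈{5}] r5c5's peers cover all but 5, so r5c5=5.
Step 29. [r3c4∈{7}] only 7 remains possible at r3c4, so r3c4=7.
Step 30. [r9c7∈{9}] r9c7 has the single candidate 9 ⇒ r9c7=9.
Step 31. [r9c9∈{1}] nothing but 1 survives at r9c9. So r9c9=1.
Step 32. [r1c8∈{1}] nothing but 1 survives at r1c8 ⇒ r1c8=1.
Step 33. [r5c9∈{3}] only 3 remains possible at r5c9, so r5c9=3.
Step 34. [r1c6∈{6}] nothing but 6 survives at r1c6. So r1c6=6.

Answer: 9 2 4 3 8 6 5 1 7 / 1 8 7 5 2 9 3 6 4 / 3 6 5 7 1 4 8 9 2 / 8 5 3 1 4 7 6 2 9 / 2 7 9 6 5 8 1 4 3 / 6 4 1 9 3 2 7 5 8 / 7 1 6 4 9 3 2 8 5 / 5 9 2 8 7 1 4 3 6 / 4 3 8 2 6 5 9 7 1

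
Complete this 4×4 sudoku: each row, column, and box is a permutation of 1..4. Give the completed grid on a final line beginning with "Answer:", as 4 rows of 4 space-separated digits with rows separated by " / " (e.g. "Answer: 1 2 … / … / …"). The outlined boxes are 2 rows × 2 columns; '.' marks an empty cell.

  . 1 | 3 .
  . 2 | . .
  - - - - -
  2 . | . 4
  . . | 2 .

Step 1. [r4c1∈{1,3,4}] across col 1, 1 lands solely at r4c1. So r4c1=1.
Step 2. [r2c3∈{1,4}] col 3 places 4 nowhere but r2c3 ⇒ r2c3=4.
Step 3. [r4c2∈{3,4}] row 4 places 4 nowhere but r4c2, so r4c2=4.
Step 4. [r3c2∈{3}] r3c2 has the single candidate 3, so r3c2=3.
Step 5. [r1c4∈{2}] r1c4's peers cover all but 2 ⇒ r1c4=2.
Step 6. [r2c4∈{1}] r2c4 is down to just 1. So r2c4=1.
Step 7. [r2c1∈{3}] r2c1's peers cover all but 3. So r2c1=3.
Step 8. [r3c3∈{1}] r3c3 is down to just 1, so r3c3=1.
Step 9. [r1c1∈{4}] only 4 remains possible at r1c1 ⇒ r1c1=4.
Step 10. [r4c4∈{3}] nothing but 3 survives at r4c4. So r4c4=3.

Answer: 4 1 3 2 / 3 2 4 1 / 2 3 1 4 / 1 4 2 3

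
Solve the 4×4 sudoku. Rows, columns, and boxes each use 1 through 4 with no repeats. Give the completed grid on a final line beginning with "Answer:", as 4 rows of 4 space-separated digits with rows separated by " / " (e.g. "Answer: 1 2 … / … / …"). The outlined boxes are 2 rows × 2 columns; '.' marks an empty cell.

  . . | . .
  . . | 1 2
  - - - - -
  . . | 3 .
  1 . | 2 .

Step 1. [r1c2∈{1,2,3,4}] 1 has one home in row 1: r1c2. So r1c2=1.
Step 2. [r4c4∈{4}] r4c4 has the single candidate 4, so r4c4=4.
Step 3. [r1c1∈{2,3,4}] across row 1, 2 lands solely at r1c1, so r1c1=2.
Step 4. [r3c1∈{4}] r3c1's peers cover all but 4, so r3c1=4.
Step 5. [r2c1∈{3}] r2c1's peers cover all but 3, so r2c1=3.
Step 6. [r1c3∈{4}] r1c3 has the single candidate 4 ⇒ r1c3=4.
Step 7. [r3c4∈{1}] r3c4 is down to just 1, so r3c4=1.
Step 8. [r3c2∈{2}] r3c2 has the single candidate 2, so r3c2=2.
Step 9. [r2c2∈{4}] nothing but 4 survives at r2c2 ⇒ r2c2=4.
Step 10. [r4c2∈{3}] only 3 remains possible at r4c2 ⇒ r4c2=3.
Step 11. [r1c4∈{3}] nothing but 3 survives at r1c4, so r1c4=3.

Answer: 2 1 4 3 / 3 4 1 2 / 4 2 3 1 / 1 3 2 4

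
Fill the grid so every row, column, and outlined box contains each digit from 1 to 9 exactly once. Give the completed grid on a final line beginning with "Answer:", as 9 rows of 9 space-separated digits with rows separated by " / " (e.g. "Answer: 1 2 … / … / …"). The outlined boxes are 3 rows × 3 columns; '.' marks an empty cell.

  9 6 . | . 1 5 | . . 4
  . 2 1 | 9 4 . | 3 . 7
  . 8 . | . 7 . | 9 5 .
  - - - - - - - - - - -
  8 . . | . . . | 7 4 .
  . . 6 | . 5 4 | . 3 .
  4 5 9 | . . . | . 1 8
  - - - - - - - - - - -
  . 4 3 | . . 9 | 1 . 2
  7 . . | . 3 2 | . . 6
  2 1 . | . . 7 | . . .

Step 1. [r5c4∈{1,2,7,8}] across row 5, 8 lands solely at r5c4. So r5c4=8.
Step 2. [r1c4∈{2,3}] row 1 places 3 nowhere but r1c4, so r1c4=3.
Step 3. [r3c6∈{6}] r3c6 is down to just 6. So r3c6=6.
Step 4. [r8c4∈{1,4,5}] row 8 places 1 nowhere but r8c4 ⇒ r8c4=1.
Step 5. [r8c7∈{4,5,8}] r8c7 is the only open cell in row 8 admitting 4 ⇒ r8c7=4.
Step 6. [r9c7∈{5,8}] r9c7 is the only open cell in col 7 admitting 5, so r9c7=5.
Step 7. [r9c3∈{8}] r9c3 is down to just 8 ⇒ r9c3=8.
Step 8. [r9c5∈{6}] r9c5 is down to just 6, so r9c5=6.
Step 9. [r6c5∈{2}] only 2 remains possible at r6c5. So r6c5=2.
Step 10. [r8c8∈{8,9}] r8c8 is the only open cell in row 8 admitting 8 ⇒ r8c8=8.
Step 11. [r5c9∈{9}] r5c9 is down to just 9. So r5c9=9.
Step 12. [r4c4∈{6}] nothing but 6 survives at r4c4. So r4c4=6.
Step 13. [r1c7∈{2,8}] r1c7 is the only open cell in row 1 admitting 8 ⇒ r1c7=8.
Step 14. [r4c2∈{3}] r4c2 has the single candidate 3 ⇒ r4c2=3.
Step 15. [r7c4∈{5}] r7c4 is down to just 5, so r7c4=5.
Step 16. [r3c1∈{3}] r3c1's peers cover all but 3 ⇒ r3c1=3.
Step 17. [r2c6∈{8}] r2c6 has the single candidate 8 ⇒ r2c6=8.
Step 18. [r1c3∈{7}] nothing but 7 survives at r1c3, so r1c3=7.
Step 19. [r2c8∈{6}] nothing but 6 survives at r2c8. So r2c8=6.
Step 20. [r4c3∈{2}] r4c3 is down to just 2 ⇒ r4c3=2.
Step 21. [r6c6∈{3}] r6c6 has the single candidate 3, so r6c6=3.
Step 22. [r9c4∈{4}] r9c4's peers cover all but 4 ⇒ r9c4=4.
Step 23. [r8c2∈{9}] r8c2's peers cover all but 9, so r8c2=9.
Step 24. [r8c3∈{5}] r8c3 has the single candidate 5. So r8c3=5.
Step 25. [r7c1∈{6}] r7c1 is down to just 6 ⇒ r7c1=6.
Step 26. [r4c5∈{9}] r4c5 is down to just 9, so r4c5=9.
Step 27. [r5c7∈{2}] r5c7 has the single candidate 2 ⇒ r5c7=2.
Step 28. [r7c5∈{8}] r7c5 has the single candidate 8, so r7c5=8.
Step 29. [r5c2∈{7}] r5c2 is down to just 7, so r5c2=7.
Step 30. [r6c4∈{7}] r6c4's peers cover all but 7. So r6c4=7.
Step 31. [r6c7∈{6}] r6c7 has the single candidate 6, so r6c7=6.
Step 32. [r2c1∈{5}] r2c1 is down to just 5 ⇒ r2c1=5.
Step 33. [r1c8∈{2}] only 2 remains possible at r1c8. So r1c8=2.
Step 34. [r3c9∈{1}] r3c9's peers cover all but 1, so r3c9=1.
Step 35. [r4c6∈{1}] only 1 remains possible at r4c6, so r4c6=1.
Step 36. [r7c8∈{7}] r7c8 has the single candidate 7, so r7c8=7.
Step 37. [r5c1∈{1}] nothing but 1 survives at r5c1, so r5c1=1.
Step 38. [r4c9∈{5}] nothing but 5 survives at r4c9 ⇒ r4c9=5.
Step 39. [r9c9∈{3}] r9c9's peers cover all but 3. So r9c9=3.
Step 40. [r3c4∈{2}] r3c4's peers cover all but 2 ⇒ r3c4=2.
Step 41. [r9c8∈{9}] only 9 remains possible at r9c8, so r9c8=9.
Step 42. [r3c3∈{4}] only 4 remains possible at r3c3, so r3c3=4.

Answer: 9 6 7 3 1 5 8 2 4 / 5 2 1 9 4 8 3 6 7 / 3 8 4 2 7 6 9 5 1 / 8 3 2 6 9 1 7 4 5 / 1 7 6 8 5 4 2 3 9 / 4 5 9 7 2 3 6 1 8 / 6 4 3 5 8 9 1 7 2 / 7 9 5 1 3 2 4 8 6 / 2 1 8 4 6 7 5 9 3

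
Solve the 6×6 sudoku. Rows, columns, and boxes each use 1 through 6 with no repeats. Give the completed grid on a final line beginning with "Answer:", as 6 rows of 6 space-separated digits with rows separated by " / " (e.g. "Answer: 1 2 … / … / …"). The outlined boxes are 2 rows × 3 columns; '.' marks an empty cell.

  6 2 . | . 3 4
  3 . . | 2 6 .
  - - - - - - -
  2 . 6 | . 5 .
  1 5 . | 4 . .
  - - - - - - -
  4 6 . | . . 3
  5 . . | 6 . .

Step 1. [r2c3∈{1,4,5}] r2c3 is the only open cell in col 3 admitting 4 ⇒ r2c3=4.
Step 2. [r3c6∈{1}] r3c6 is down to just 1. So r3c6=1.
Step 3. [r6c6∈{2}] nothing but 2 survives at r6c6, so r6c6=2.
Step 4. [r5c5∈{1}] r5c5 is down to just 1. So r5c5=1.
Step 5. [r1c3∈{1,5}] col 3 places 5 nowhere but r1c3 ⇒ r1c3=5.
Step 6. [r4c3∈{3}] r4c3's peers cover all but 3, so r4c3=3.
Step 7. [r6c2∈{1,3}] 3 has one home in row 6: r6c2. So r6c2=3.
Step 8. [r2c6∈{5}] nothing but 5 survives at r2c6, so r2c6=5.
Step 9. [r1c4∈{1}] r1c4 has the single candidate 1, so r1c4=1.
Step 10. [r5c3∈{2}] nothing but 2 survives at r5c3. So r5c3=2.
Step 11. [r6c3∈{1}] only 1 remains possible at r6c3, so r6c3=1.
Step 12. [r3c2∈{4}] nothing but 4 survives at r3c2, so r3c2=4.
Step 13. [r2c2∈{1}] nothing but 1 survives at r2c2. So r2c2=1.
Step 14. [r5c4∈{5}] r5c4's peers cover all but 5. So r5c4=5.
Step 15. [r3c4∈{3}] r3c4 is down to just 3, so r3c4=3.
Step 16. [r4c6∈{6}] r4c6's peers cover all but 6. So r4c6=6.
Step 17. [r4c5∈{2}] only 2 remains possible at r4c5, so r4c5=2.
Step 18. [r6c5∈{4}] r6c5 is down to just 4, so r6c5=4.

Answer: 6 2 5 1 3 4 / 3 1 4 2 6 5 / 2 4 6 3 5 1 / 1 5 3 4 2 6 / 4 6 2 5 1 3 / 5 3 1 6 4 2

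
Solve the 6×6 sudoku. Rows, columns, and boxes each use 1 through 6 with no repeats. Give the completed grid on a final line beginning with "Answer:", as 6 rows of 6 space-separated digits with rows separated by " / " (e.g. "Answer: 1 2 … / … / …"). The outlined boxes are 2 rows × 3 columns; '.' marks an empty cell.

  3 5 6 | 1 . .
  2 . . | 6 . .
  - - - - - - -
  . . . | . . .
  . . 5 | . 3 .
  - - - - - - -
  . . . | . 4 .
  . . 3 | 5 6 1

Step 1. [r3c5∈{1,2,5}] across col 5, 1 lands solely at r3c5, so r3c5=1.
Step 2. [r6c2∈{2,4}] row 6 places 2 nowhere but r6c2. So r6c2=2.
Step 3. [r3c6∈{2,4,5,6}] across row 3, 5 lands solely at r3c6 ⇒ r3c6=5.
Step 4. [r4c6∈{2,4,6}] in col 6, 6 fits only at r4c6. So r4c6=6.
Step 5. [r5c3∈{1}] r5c3 has the single candidate 1 ⇒ r5c3=1.
Step 6. [r2c3∈{4}] r2c3 is down to just 4, so r2c3=4.
Step 7. [r4c4∈{2,4}] across row 4, 2 lands solely at r4c4. So r4c4=2.
Step 8. [r5c2∈{6}] r5c2 has the single candidate 6, so r5c2=6.
Step 9. [r3c4∈{4}] r3c4 is down to just 4. So r3c4=4.
Step 10. [r4c2∈{1,4}] r4c2 is the only open cell in col 2 admitting 4. So r4c2=4.
Step 11. [r5c6∈{2,3}] in row 5, 2 fits only at r5c6. So r5c6=2.
Step 12. [r6c1∈{4}] only 4 remains possible at r6c1, so r6c1=4.
Step 13. [r5c4∈{3}] nothing but 3 survives at r5c4. So r5c4=3.
Step 14. [r2c5∈{5}] r2c5 has the single candidate 5, so r2c5=5.
Step 15. [r3c2∈{3}] r3c2 is down to just 3, so r3c2=3.
Step 16. [r5c1∈{5}] r5c1 has the single candidate 5. So r5c1=5.
Step 17. [r2c6∈{3}] r2c6's peers cover all but 3 ⇒ r2c6=3.
Step 18. [r1c5∈{2}] r1c5 has the single candidate 2, so r1c5=2.
Step 19. [r2c2∈{1}] r2c2 is down to just 1 ⇒ r2c2=1.
Step 20. [r3c1∈{6}] r3c1 is down to just 6. So r3c1=6.
Step 21. [r3c3∈{2}] only 2 remains possible at r3c3 ⇒ r3c3=2.
Step 22. [r4c1∈{1}] r4c1's peers cover all but 1, so r4c1=1.
Step 23. [r1c6∈{4}] r1c6 is down to just 4, so r1c6=4.

Answer: 3 5 6 1 2 4 / 2 1 4 6 5 3 / 6 3 2 4 1 5 / 1 4 5 2 3 6 / 5 6 1 3 4 2 / 4 2 3 5 6 1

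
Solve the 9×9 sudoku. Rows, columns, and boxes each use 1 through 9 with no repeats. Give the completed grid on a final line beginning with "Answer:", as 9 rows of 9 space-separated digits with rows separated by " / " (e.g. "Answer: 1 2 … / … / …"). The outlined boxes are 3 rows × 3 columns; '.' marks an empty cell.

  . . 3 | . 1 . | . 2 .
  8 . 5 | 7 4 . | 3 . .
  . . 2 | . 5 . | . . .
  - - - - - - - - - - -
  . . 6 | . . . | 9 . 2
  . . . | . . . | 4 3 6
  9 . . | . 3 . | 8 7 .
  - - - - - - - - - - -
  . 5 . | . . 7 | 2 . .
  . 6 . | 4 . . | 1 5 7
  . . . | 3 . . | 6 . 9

Step 1. [r4c8∈{1}] r4c8's peers cover all but 1. So r4c8=1.
Step 2. [r9c6∈{1,2,5,8}] across row 9, 5 lands solely at r9c6. So r9c6=5.
Step 3. [r7c4∈{1,6,8,9}] 1 has one home in box 8: r7c4, so r7c4=1.
Step 4. [r2c6∈{2,6,9}] 2 has one home in row 2: r2c6, so r2c6=2.
Step 5. [r4c2∈{3,4,7,8}] r4c2 is the only open cell in col 2 admitting 3. So r4c2=3.
Step 6. [r7c9∈{3,4,8}] across col 9, 3 lands solely at r7c9, so r7c9=3.
Step 7. [r7c1∈{4}] nothing but 4 survives at r7c1 ⇒ r7c1=4.
Step 8. [r7c8∈{8}] r7c8's peers cover all but 8. So r7c8=8.
Step 9. [r6c3∈{1,4}] across col 3, 4 lands solely at r6c3 ⇒ r6c3=4.
Step 10. [r3c6∈{3,6,8,9}] in row 3, 3 fits only at r3c6 ⇒ r3c6=3.
Step 11. [r3c7∈{7}] r3c7 is down to just 7. So r3c7=7.
Step 12. [r2c8∈{6,9}] row 2 places 6 nowhere but r2c8. So r2c8=6.
Step 13. [r3c8∈{4,9}] across col 8, 9 lands solely at r3c8 ⇒ r3c8=9.
Step 14. [r2c2∈{1,9}] in row 2, 9 fits only at r2c2 ⇒ r2c2=9.
Step 15. [r7c3∈{9}] r7c3 has the single candidate 9 ⇒ r7c3=9.
Step 16. [r8c3∈{8}] only 8 remains possible at r8c3. So r8c3=8.
Step 17. [r5c2∈{1,2,7,8}] across col 2, 8 lands solely at r5c2. So r5c2=8.
Step 18. [r8c6∈{9}] only 9 remains possible at r8c6 ⇒ r8c6=9.
Step 19. [r8c5∈{2}] r8c5 is down to just 2, so r8c5=2.
Step 20. [r1c4∈{6,8,9}] r1c4 is the only open cell in row 1 admitting 9 ⇒ r1c4=9.
Step 21. [r5c6∈{1}] nothing but 1 survives at r5c6. So r5c6=1.
Step 22. [r5c3∈{7}] r5c3's peers cover all but 7, so r5c3=7.
Step 23. [r6c2∈{1,2}] 1 has one home in row 6: r6c2, so r6c2=1.
Step 24. [r3c1∈{1,6}] across box 1, 1 lands solely at r3c1 ⇒ r3c1=1.
Step 25. [r6c4∈{2,5,6}] row 6 places 2 nowhere but r6c4 ⇒ r6c4=2.
Step 26. [r3c4∈{6,8}] row 3 places 6 nowhere but r3c4 ⇒ r3c4=6.
Step 27. [r4c4∈{5,8}] in col 4, 8 fits only at r4c4 ⇒ r4c4=8.
Step 28. [r5c1∈{2,5}] in row 5, 2 fits only at r5c1, so r5c1=2.
Step 29. [r9c1∈{7}] nothing but 7 survives at r9c1. So r9c1=7.
Step 30. [r3c9∈{4,8}] in row 3, 8 fits only at r3c9. So r3c9=8.
Step 31. [r1c9∈{4,5}] across col 9, 4 lands solely at r1c9 ⇒ r1c9=4.
Step 32. [r4c6∈{4}] r4c6 has the single candidate 4. So r4c6=4.
Step 33. [r1c2∈{7}] r1c2 is down to just 7 ⇒ r1c2=7.
Step 34. [r1c6∈{8}] only 8 remains possible at r1c6. So r1c6=8.
Step 35. [r1c1∈{6}] r1c1's peers cover all but 6 ⇒ r1c1=6.
Step 36. [r9c3∈{1}] r9c3's peers cover all but 1 ⇒ r9c3=1.
Step 37. [r8c1∈{3}] r8c1's peers cover all but 3. So r8c1=3.
Step 38. [r1c7∈{5}] nothing but 5 survives at r1c7 ⇒ r1c7=5.
Step 39. [r2c9∈{1}] nothing but 1 survives at r2c9. So r2c9=1.
Step 40. [r6c6∈{6}] r6c6 has the single candidate 6 ⇒ r6c6=6.
Step 41. [r7c5∈{6}] r7c5's peers cover all but 6. So r7c5=6.
Step 42. [r4c5∈{7}] r4c5 is down to just 7 ⇒ r4c5=7.
Step 43. [r9c8∈{4}] only 4 remains possible at r9c8, so r9c8=4.
Step 44. [r5c4∈{5}] r5c4 has the single candidate 5 ⇒ r5c4=5.
Step 45. [r6c9∈{5}] r6c9 is down to just 5 ⇒ r6c9=5.
Step 46. [r5c5∈{9}] nothing but 9 survives at r5c5 ⇒ r5c5=9.
Step 47. [r4c1∈{5}] r4c1 has the single candidate 5 ⇒ r4c1=5.
Step 48. [r9c5∈{8}] r9c5's peers cover all but 8. So r9c5=8.
Step 49. [r3c2∈{4}] nothing but 4 survives at r3c2, so r3c2=4.
Step 50. [r9c2∈{2}] nothing but 2 survives at r9c2. So r9c2=2.

Answer: 6 7 3 9 1 8 5 2 4 / 8 9 5 7 4 2 3 6 1 / 1 4 2 6 5 3 7 9 8 / 5 3 6 8 7 4 9 1 2 / 2 8 7 5 9 1 4 3 6 / 9 1 4 2 3 6 8 7 5 / 4 5 9 1 6 7 2 8 3 / 3 6 8 4 2 9 1 5 7 / 7 2 1 3 8 5 6 4 9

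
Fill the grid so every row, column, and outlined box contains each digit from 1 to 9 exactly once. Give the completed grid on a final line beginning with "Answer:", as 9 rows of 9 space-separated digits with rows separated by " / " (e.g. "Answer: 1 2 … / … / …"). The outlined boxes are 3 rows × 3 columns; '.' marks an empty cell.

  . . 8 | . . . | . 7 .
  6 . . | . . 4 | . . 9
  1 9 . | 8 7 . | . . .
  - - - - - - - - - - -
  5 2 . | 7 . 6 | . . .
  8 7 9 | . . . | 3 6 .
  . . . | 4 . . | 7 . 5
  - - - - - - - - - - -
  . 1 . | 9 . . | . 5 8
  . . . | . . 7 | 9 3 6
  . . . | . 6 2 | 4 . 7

Step 1. [r6c1∈{3}] only 3 remains possible at r6c1. So r6c1=3.
Step 2. [r4c3∈{1,4}] r4c3 is the only open cell in box 4 admitting 4 ⇒ r4c3=4.
Step 3. [r4c5∈{1,3,8,9}] across row 4, 3 lands solely at r4c5, so r4c5=3.
Step 4. [r8c5∈{1,4,5,8}] 8 has one home in box 8: r8c5 ⇒ r8c5=8.
Step 5. [r7c7∈{2}] r7c7's peers cover all but 2, so r7c7=2.
Step 6. [r8c4∈{1,5}] 1 has one home in row 8: r8c4, so r8c4=1.
Step 7. [r9c4∈{3,5}] across box 8, 5 lands solely at r9c4 ⇒ r9c4=5.
Step 8. [r4c9∈{1}] r4c9 has the single candidate 1 ⇒ r4c9=1.
Step 9. [r5c4∈{2}] r5c4 is down to just 2, so r5c4=2.
Step 10. [r2c4∈{3}] r2c4's peers cover all but 3 ⇒ r2c4=3.
Step 11. [r3c6∈{5}] r3c6 is down to just 5, so r3c6=5.
Step 12. [r6c8∈{2,8,9}] in row 6, 2 fits only at r6c8 ⇒ r6c8=2.
Step 13. [r5c6∈{1}] r5c6 is down to just 1, so r5c6=1.
Step 14. [r2c2∈{5}] only 5 remains possible at r2c2, so r2c2=5.
Step 15. [r8c2∈{4}] r8c2 has the single candidate 4. So r8c2=4.
Step 16. [r1c2∈{3}] r1c2 has the single candidate 3 ⇒ r1c2=3.
Step 17. [r3c3∈{2}] only 2 remains possible at r3c3, so r3c3=2.
Step 18. [r7c3∈{3,6,7}] in row 7, 6 fits only at r7c3 ⇒ r7c3=6.
Step 19. [r4c7∈{8}] r4c7 has the single candidate 8. So r4c7=8.
Step 20. [r2c7∈{1}] nothing but 1 survives at r2c7, so r2c7=1.
Step 21. [r1c6∈{9}] nothing but 9 survives at r1c6, so r1c6=9.
Step 22. [r1c9∈{2,4}] in col 9, 2 fits only at r1c9, so r1c9=2.
Step 23. [r3c8∈{4}] nothing but 4 survives at r3c8. So r3c8=4.
Step 24. [r3c7∈{6}] only 6 remains possible at r3c7, so r3c7=6.
Step 25. [r2c5∈{2}] only 2 remains possible at r2c5. So r2c5=2.
Step 26. [r5c5∈{5}] r5c5's peers cover all but 5 ⇒ r5c5=5.
Step 27. [r3c9∈{3}] r3c9 has the single candidate 3, so r3c9=3.
Step 28. [r4c8∈{9}] r4c8's peers cover all but 9. So r4c8=9.
Step 29. [r9c1∈{9}] only 9 remains possible at r9c1, so r9c1=9.
Step 30. [r6c3∈{1}] r6c3 has the single candidate 1, so r6c3=1.
Step 31. [r5c9∈{4}] r5c9's peers cover all but 4, so r5c9=4.
Step 32. [r6c2∈{6}] r6c2 has the single candidate 6, so r6c2=6.
Step 33. [r7c1∈{7}] r7c1's peers cover all but 7. So r7c1=7.
Step 34. [r8c3∈{5}] r8c3 has the single candidate 5, so r8c3=5.
Step 35. [r1c7∈{5}] r1c7 is down to just 5. So r1c7=5.
Step 36. [r7c5∈{4}] only 4 remains possible at r7c5. So r7c5=4.
Step 37. [r1c1∈{4}] nothing but 4 survives at r1c1, so r1c1=4.
Step 38. [r2c3∈{7}] nothing but 7 survives at r2c3 ⇒ r2c3=7.
Step 39. [r1c5∈{1}] nothing but 1 survives at r1c5, so r1c5=1.
Step 40. [r9c3∈{3}] r9c3 has the single candidate 3 ⇒ r9c3=3.
Step 41. [r9c2∈{8}] nothing but 8 survives at r9c2 ⇒ r9c2=8.
Step 42. [r6c5∈{9}] r6c5 is down to just 9. So r6c5=9.
Step 43. [r8c1∈{2}] r8c1's peers cover all but 2 ⇒ r8c1=2.
Step 44. [r9c8∈{1}] r9c8 is down to just 1 ⇒ r9c8=1.
Step 45. [r1c4∈{6}] r1c4 has the single candidate 6, so r1c4=6.
Step 46. [r7c6∈{3}] r7c6 has the single candidate 3 ⇒ r7c6=3.
Step 47. [r2c8∈{8}] r2c8's peers cover all but 8 ⇒ r2c8=8.
Step 48. [r6c6∈{8}] only 8 remains possible at r6c6. So r6c6=8.

Answer: 4 3 8 6 1 9 5 7 2 / 6 5 7 3 2 4 1 8 9 / 1 9 2 8 7 5 6 4 3 / 5 2 4 7 3 6 8 9 1 / 8 7 9 2 5 1 3 6 4 / 3 6 1 4 9 8 7 2 5 / 7 1 6 9 4 3 2 5 8 / 2 4 5 1 8 7 9 3 6 / 9 8 3 5 6 2 4 1 7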